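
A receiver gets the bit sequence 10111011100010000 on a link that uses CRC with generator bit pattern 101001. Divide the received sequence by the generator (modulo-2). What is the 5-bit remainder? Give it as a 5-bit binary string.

00000

Modulo-2 division of 10111011100010000 by 101001:
  pos 0: 101110 XOR 101001 = 000111
  pos 3: 111111 XOR 101001 = 010110
  pos 4: 101100 XOR 101001 = 000101
  pos 7: 101001 XOR 101001 = 000000
Remainder = 00000 (zero — the frame passes the CRC check).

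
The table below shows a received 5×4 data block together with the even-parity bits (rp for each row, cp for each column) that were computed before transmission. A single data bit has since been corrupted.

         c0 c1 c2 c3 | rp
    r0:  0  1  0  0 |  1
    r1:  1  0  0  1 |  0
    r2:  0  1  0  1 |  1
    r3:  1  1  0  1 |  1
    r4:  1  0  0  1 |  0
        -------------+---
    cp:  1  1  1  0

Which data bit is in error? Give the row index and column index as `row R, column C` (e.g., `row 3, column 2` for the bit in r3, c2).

row 2, column 2

Recompute each row's even parity and compare to rp:
  r0: data parity 1, sent rp 1 → ok
  r1: data parity 0, sent rp 0 → ok
  r2: data parity 0, sent rp 1 → mismatch
  r3: data parity 1, sent rp 1 → ok
  r4: data parity 0, sent rp 0 → ok
Recompute each column's even parity and compare to cp:
  c0: data parity 1, sent cp 1 → ok
  c1: data parity 1, sent cp 1 → ok
  c2: data parity 0, sent cp 1 → mismatch
  c3: data parity 0, sent cp 0 → ok
Exactly one row (r2) and one column (c2) fail → the flipped bit is at their intersection.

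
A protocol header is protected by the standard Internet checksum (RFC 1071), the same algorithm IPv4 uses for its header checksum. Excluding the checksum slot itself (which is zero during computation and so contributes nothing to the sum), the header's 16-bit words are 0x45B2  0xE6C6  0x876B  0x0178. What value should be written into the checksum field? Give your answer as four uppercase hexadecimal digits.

4AA3

One's-complement addition (fold any carry out of bit 15 back into bit 0):
  0x45B2 + 0xE6C6 = 0x12C78 → wrap carry → 0x2C79
  0x2C79 + 0x876B = 0x0B3E4
  0xB3E4 + 0x0178 = 0x0B55C
One's-complement sum = 0xB55C.
Checksum = ~0xB55C & 0xFFFF = 0x4AA3.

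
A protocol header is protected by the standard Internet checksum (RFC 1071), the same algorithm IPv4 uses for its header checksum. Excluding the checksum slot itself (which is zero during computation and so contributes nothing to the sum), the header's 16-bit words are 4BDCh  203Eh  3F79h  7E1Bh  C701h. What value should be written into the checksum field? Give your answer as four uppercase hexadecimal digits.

0F4F

One's-complement addition (fold any carry out of bit 15 back into bit 0):
  0x4BDC + 0x203E = 0x06C1A
  0x6C1A + 0x3F79 = 0x0AB93
  0xAB93 + 0x7E1B = 0x129AE → wrap carry → 0x29AF
  0x29AF + 0xC701 = 0x0F0B0
One's-complement sum = 0xF0B0.
Checksum = ~0xF0B0 & 0xFFFF = 0x0F4F.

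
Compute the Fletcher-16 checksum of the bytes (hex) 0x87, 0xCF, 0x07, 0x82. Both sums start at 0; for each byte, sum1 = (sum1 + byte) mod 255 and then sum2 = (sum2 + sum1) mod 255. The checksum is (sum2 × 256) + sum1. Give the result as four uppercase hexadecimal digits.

1EE0

Running sums (mod 255):
  after byte 0 (0x87): sum1=135, sum2=135
  after byte 1 (0xCF): sum1=87, sum2=222
  after byte 2 (0x07): sum1=94, sum2=61
  after byte 3 (0x82): sum1=224, sum2=30
Checksum = sum2·256 + sum1 = 30·256 + 224 = 7904 = 0x1EE0.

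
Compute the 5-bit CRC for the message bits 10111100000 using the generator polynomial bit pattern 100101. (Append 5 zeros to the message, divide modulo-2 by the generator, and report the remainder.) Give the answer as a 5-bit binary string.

11011

Append 5 zeros: 1011110000000000. Divide by 100101 (XOR where the leading bit is 1):
  pos 0: 101111 XOR 100101 = 001010
  pos 2: 101000 XOR 100101 = 001101
  pos 4: 110100 XOR 100101 = 010001
  pos 5: 100010 XOR 100101 = 000111
  pos 8: 111000 XOR 100101 = 011101
  pos 9: 111010 XOR 100101 = 011111
  pos 10: 111110 XOR 100101 = 011011
Remainder (last 5 bits) = 11011. This is the CRC / FCS.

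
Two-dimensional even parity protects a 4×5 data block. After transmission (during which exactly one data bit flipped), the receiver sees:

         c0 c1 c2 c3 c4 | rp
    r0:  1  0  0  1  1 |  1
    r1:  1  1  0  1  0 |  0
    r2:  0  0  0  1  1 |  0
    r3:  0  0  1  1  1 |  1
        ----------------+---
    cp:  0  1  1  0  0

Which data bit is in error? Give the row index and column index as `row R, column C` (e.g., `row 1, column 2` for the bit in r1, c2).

Recompute each row's even parity and compare to rp:
  r0: data parity 1, sent rp 1 → ok
  r1: data parity 1, sent rp 0 → mismatch
  r2: data parity 0, sent rp 0 → ok
  r3: data parity 1, sent rp 1 → ok
Recompute each column's even parity and compare to cp:
  c0: data parity 0, sent cp 0 → ok
  c1: data parity 1, sent cp 1 → ok
  c2: data parity 1, sent cp 1 → ok
  c3: data parity 0, sent cp 0 → ok
  c4: data parity 1, sent cp 0 → mismatch
Exactly one row (r1) and one column (c4) fail → the flipped bit is at their intersection.

row 1, column 4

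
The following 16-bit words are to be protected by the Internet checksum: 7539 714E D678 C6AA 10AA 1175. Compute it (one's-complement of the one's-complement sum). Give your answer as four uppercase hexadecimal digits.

One's-complement addition (fold any carry out of bit 15 back into bit 0):
  0x7539 + 0x714E = 0x0E687
  0xE687 + 0xD678 = 0x1BCFF → wrap carry → 0xBD00
  0xBD00 + 0xC6AA = 0x183AA → wrap carry → 0x83AB
  0x83AB + 0x10AA = 0x09455
  0x9455 + 0x1175 = 0x0A5CA
One's-complement sum = 0xA5CA.
Checksum = ~0xA5CA & 0xFFFF = 0x5A35.

5A35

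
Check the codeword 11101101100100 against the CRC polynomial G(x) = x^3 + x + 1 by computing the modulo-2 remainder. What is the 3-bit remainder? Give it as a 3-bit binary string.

Modulo-2 division of 11101101100100 by 1011:
  pos 0: 1110 XOR 1011 = 0101
  pos 1: 1011 XOR 1011 = 0000
  pos 5: 1011 XOR 1011 = 0000
Remainder = 100 (nonzero — an error is detected).

100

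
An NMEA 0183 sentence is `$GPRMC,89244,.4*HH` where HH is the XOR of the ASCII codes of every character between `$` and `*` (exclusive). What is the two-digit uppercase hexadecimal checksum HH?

62

XOR the ASCII codes of the payload characters:
  'G' = 0x47 → acc = 0x47
  'P' = 0x50 → acc = 0x17
  'R' = 0x52 → acc = 0x45
  'M' = 0x4D → acc = 0x08
  'C' = 0x43 → acc = 0x4B
  ',' = 0x2C → acc = 0x67
  '8' = 0x38 → acc = 0x5F
  '9' = 0x39 → acc = 0x66
  '2' = 0x32 → acc = 0x54
  '4' = 0x34 → acc = 0x60
  '4' = 0x34 → acc = 0x54
  ',' = 0x2C → acc = 0x78
  '.' = 0x2E → acc = 0x56
  '4' = 0x34 → acc = 0x62
Checksum = 0x62.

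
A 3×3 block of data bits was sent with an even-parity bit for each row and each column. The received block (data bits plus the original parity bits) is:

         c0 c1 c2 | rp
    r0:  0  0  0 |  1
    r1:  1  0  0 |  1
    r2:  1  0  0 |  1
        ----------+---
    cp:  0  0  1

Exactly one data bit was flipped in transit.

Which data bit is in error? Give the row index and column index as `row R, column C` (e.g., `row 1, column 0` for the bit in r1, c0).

row 0, column 2

Recompute each row's even parity and compare to rp:
  r0: data parity 0, sent rp 1 → mismatch
  r1: data parity 1, sent rp 1 → ok
  r2: data parity 1, sent rp 1 → ok
Recompute each column's even parity and compare to cp:
  c0: data parity 0, sent cp 0 → ok
  c1: data parity 0, sent cp 0 → ok
  c2: data parity 0, sent cp 1 → mismatch
Exactly one row (r0) and one column (c2) fail → the flipped bit is at their intersection.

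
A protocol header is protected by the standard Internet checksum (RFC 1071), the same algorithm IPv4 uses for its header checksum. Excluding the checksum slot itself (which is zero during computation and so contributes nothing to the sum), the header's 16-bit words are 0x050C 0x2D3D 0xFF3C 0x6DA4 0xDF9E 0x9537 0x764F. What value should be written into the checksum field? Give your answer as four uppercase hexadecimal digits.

One's-complement addition (fold any carry out of bit 15 back into bit 0):
  0x050C + 0x2D3D = 0x03249
  0x3249 + 0xFF3C = 0x13185 → wrap carry → 0x3186
  0x3186 + 0x6DA4 = 0x09F2A
  0x9F2A + 0xDF9E = 0x17EC8 → wrap carry → 0x7EC9
  0x7EC9 + 0x9537 = 0x11400 → wrap carry → 0x1401
  0x1401 + 0x764F = 0x08A50
One's-complement sum = 0x8A50.
Checksum = ~0x8A50 & 0xFFFF = 0x75AF.

75AF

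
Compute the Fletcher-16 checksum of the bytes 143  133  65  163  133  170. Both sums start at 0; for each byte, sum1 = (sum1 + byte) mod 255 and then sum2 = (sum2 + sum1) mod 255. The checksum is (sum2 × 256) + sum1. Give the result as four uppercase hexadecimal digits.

Running sums (mod 255):
  after byte 0 (143): sum1=143, sum2=143
  after byte 1 (133): sum1=21, sum2=164
  after byte 2 (65): sum1=86, sum2=250
  after byte 3 (163): sum1=249, sum2=244
  after byte 4 (133): sum1=127, sum2=116
  after byte 5 (170): sum1=42, sum2=158
Checksum = sum2·256 + sum1 = 158·256 + 42 = 40490 = 0x9E2A.

9E2A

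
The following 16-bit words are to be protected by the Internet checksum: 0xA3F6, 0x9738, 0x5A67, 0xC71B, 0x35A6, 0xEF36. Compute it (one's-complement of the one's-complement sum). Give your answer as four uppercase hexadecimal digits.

One's-complement addition (fold any carry out of bit 15 back into bit 0):
  0xA3F6 + 0x9738 = 0x13B2E → wrap carry → 0x3B2F
  0x3B2F + 0x5A67 = 0x09596
  0x9596 + 0xC71B = 0x15CB1 → wrap carry → 0x5CB2
  0x5CB2 + 0x35A6 = 0x09258
  0x9258 + 0xEF36 = 0x1818E → wrap carry → 0x818F
One's-complement sum = 0x818F.
Checksum = ~0x818F & 0xFFFF = 0x7E70.

7E70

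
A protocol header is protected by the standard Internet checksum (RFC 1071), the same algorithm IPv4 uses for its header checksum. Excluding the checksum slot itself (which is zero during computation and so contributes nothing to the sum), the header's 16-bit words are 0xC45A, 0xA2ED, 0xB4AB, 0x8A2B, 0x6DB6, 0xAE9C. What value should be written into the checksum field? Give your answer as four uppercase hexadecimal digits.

One's-complement addition (fold any carry out of bit 15 back into bit 0):
  0xC45A + 0xA2ED = 0x16747 → wrap carry → 0x6748
  0x6748 + 0xB4AB = 0x11BF3 → wrap carry → 0x1BF4
  0x1BF4 + 0x8A2B = 0x0A61F
  0xA61F + 0x6DB6 = 0x113D5 → wrap carry → 0x13D6
  0x13D6 + 0xAE9C = 0x0C272
One's-complement sum = 0xC272.
Checksum = ~0xC272 & 0xFFFF = 0x3D8D.

3D8D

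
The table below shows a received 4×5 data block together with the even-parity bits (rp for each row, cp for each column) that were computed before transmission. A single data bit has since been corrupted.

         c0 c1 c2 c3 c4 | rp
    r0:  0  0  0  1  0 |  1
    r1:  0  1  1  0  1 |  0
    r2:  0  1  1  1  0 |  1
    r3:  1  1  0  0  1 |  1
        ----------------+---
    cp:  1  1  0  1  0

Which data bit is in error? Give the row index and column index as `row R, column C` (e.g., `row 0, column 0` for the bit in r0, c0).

Recompute each row's even parity and compare to rp:
  r0: data parity 1, sent rp 1 → ok
  r1: data parity 1, sent rp 0 → mismatch
  r2: data parity 1, sent rp 1 → ok
  r3: data parity 1, sent rp 1 → ok
Recompute each column's even parity and compare to cp:
  c0: data parity 1, sent cp 1 → ok
  c1: data parity 1, sent cp 1 → ok
  c2: data parity 0, sent cp 0 → ok
  c3: data parity 0, sent cp 1 → mismatch
  c4: data parity 0, sent cp 0 → ok
Exactly one row (r1) and one column (c3) fail → the flipped bit is at their intersection.

row 1, column 3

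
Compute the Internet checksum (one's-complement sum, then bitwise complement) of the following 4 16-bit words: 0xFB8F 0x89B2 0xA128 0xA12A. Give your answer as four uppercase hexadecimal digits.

One's-complement addition (fold any carry out of bit 15 back into bit 0):
  0xFB8F + 0x89B2 = 0x18541 → wrap carry → 0x8542
  0x8542 + 0xA128 = 0x1266A → wrap carry → 0x266B
  0x266B + 0xA12A = 0x0C795
One's-complement sum = 0xC795.
Checksum = ~0xC795 & 0xFFFF = 0x386A.

386A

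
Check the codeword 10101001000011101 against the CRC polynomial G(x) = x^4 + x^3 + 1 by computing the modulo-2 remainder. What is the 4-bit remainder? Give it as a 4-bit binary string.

1100

Modulo-2 division of 10101001000011101 by 11001:
  pos 0: 10101 XOR 11001 = 01100
  pos 1: 11000 XOR 11001 = 00001
  pos 5: 10100 XOR 11001 = 01101
  pos 6: 11010 XOR 11001 = 00011
  pos 9: 11011 XOR 11001 = 00010
  pos 12: 10101 XOR 11001 = 01100
Remainder = 1100 (nonzero — an error is detected).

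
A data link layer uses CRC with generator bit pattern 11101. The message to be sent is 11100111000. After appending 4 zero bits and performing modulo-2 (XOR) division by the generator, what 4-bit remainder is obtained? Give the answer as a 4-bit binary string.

1111

Append 4 zeros: 111001110000000. Divide by 11101 (XOR where the leading bit is 1):
  pos 0: 11100 XOR 11101 = 00001
  pos 4: 11110 XOR 11101 = 00011
  pos 7: 11000 XOR 11101 = 00101
  pos 9: 10100 XOR 11101 = 01001
  pos 10: 10010 XOR 11101 = 01111
Remainder (last 4 bits) = 1111. This is the CRC / FCS.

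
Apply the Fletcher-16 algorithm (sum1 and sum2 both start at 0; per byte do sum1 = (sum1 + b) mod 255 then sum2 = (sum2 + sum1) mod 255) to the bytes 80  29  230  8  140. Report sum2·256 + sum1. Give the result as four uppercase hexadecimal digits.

Running sums (mod 255):
  after byte 0 (80): sum1=80, sum2=80
  after byte 1 (29): sum1=109, sum2=189
  after byte 2 (230): sum1=84, sum2=18
  after byte 3 (8): sum1=92, sum2=110
  after byte 4 (140): sum1=232, sum2=87
Checksum = sum2·256 + sum1 = 87·256 + 232 = 22504 = 0x57E8.

57E8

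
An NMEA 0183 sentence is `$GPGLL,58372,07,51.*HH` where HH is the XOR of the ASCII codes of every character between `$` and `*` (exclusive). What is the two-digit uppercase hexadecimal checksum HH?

XOR the ASCII codes of the payload characters:
  'G' = 0x47 → acc = 0x47
  'P' = 0x50 → acc = 0x17
  'G' = 0x47 → acc = 0x50
  'L' = 0x4C → acc = 0x1C
  'L' = 0x4C → acc = 0x50
  ',' = 0x2C → acc = 0x7C
  '5' = 0x35 → acc = 0x49
  '8' = 0x38 → acc = 0x71
  '3' = 0x33 → acc = 0x42
  '7' = 0x37 → acc = 0x75
  '2' = 0x32 → acc = 0x47
  ',' = 0x2C → acc = 0x6B
  '0' = 0x30 → acc = 0x5B
  '7' = 0x37 → acc = 0x6C
  ',' = 0x2C → acc = 0x40
  '5' = 0x35 → acc = 0x75
  '1' = 0x31 → acc = 0x44
  '.' = 0x2E → acc = 0x6A
Checksum = 0x6A.

6A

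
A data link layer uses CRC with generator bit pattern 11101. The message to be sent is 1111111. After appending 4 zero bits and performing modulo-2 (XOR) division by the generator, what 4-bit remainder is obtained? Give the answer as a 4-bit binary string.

1011

Append 4 zeros: 11111110000. Divide by 11101 (XOR where the leading bit is 1):
  pos 0: 11111 XOR 11101 = 00010
  pos 3: 10110 XOR 11101 = 01011
  pos 4: 10110 XOR 11101 = 01011
  pos 5: 10110 XOR 11101 = 01011
  pos 6: 10110 XOR 11101 = 01011
Remainder (last 4 bits) = 1011. This is the CRC / FCS.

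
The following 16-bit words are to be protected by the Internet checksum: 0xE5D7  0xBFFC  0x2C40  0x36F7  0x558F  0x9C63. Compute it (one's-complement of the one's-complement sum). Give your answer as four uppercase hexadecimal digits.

0501

One's-complement addition (fold any carry out of bit 15 back into bit 0):
  0xE5D7 + 0xBFFC = 0x1A5D3 → wrap carry → 0xA5D4
  0xA5D4 + 0x2C40 = 0x0D214
  0xD214 + 0x36F7 = 0x1090B → wrap carry → 0x090C
  0x090C + 0x558F = 0x05E9B
  0x5E9B + 0x9C63 = 0x0FAFE
One's-complement sum = 0xFAFE.
Checksum = ~0xFAFE & 0xFFFF = 0x0501.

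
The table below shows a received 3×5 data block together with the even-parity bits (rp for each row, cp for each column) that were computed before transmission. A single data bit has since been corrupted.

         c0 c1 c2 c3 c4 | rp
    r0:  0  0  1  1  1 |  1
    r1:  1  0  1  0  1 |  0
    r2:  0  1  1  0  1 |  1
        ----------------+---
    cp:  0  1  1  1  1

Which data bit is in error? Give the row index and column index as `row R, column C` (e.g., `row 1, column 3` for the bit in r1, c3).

Recompute each row's even parity and compare to rp:
  r0: data parity 1, sent rp 1 → ok
  r1: data parity 1, sent rp 0 → mismatch
  r2: data parity 1, sent rp 1 → ok
Recompute each column's even parity and compare to cp:
  c0: data parity 1, sent cp 0 → mismatch
  c1: data parity 1, sent cp 1 → ok
  c2: data parity 1, sent cp 1 → ok
  c3: data parity 1, sent cp 1 → ok
  c4: data parity 1, sent cp 1 → ok
Exactly one row (r1) and one column (c0) fail → the flipped bit is at their intersection.

row 1, column 0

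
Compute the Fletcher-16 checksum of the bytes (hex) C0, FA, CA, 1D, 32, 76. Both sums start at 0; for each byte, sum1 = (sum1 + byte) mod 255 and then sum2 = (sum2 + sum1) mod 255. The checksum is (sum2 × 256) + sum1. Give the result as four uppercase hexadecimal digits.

C84C

Running sums (mod 255):
  after byte 0 (C0): sum1=192, sum2=192
  after byte 1 (FA): sum1=187, sum2=124
  after byte 2 (CA): sum1=134, sum2=3
  after byte 3 (1D): sum1=163, sum2=166
  after byte 4 (32): sum1=213, sum2=124
  after byte 5 (76): sum1=76, sum2=200
Checksum = sum2·256 + sum1 = 200·256 + 76 = 51276 = 0xC84C.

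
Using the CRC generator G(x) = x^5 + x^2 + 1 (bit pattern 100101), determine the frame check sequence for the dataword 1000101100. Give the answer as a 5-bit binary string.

Append 5 zeros: 100010110000000. Divide by 100101 (XOR where the leading bit is 1):
  pos 0: 100010 XOR 100101 = 000111
  pos 3: 111110 XOR 100101 = 011011
  pos 4: 110110 XOR 100101 = 010011
  pos 5: 100110 XOR 100101 = 000011
  pos 9: 110000 XOR 100101 = 010101
Remainder (last 5 bits) = 10101. This is the CRC / FCS.

10101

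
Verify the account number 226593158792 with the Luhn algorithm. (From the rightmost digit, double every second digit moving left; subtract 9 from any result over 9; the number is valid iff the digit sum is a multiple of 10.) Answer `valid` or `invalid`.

invalid

From the right, keep odd positions and double even positions (subtract 9 from any doubled value over 9):
  doubled (positions 2,4,...): 9 7 2 9 3 4 → sum 34
  kept (positions 1,3,...): 2 7 5 3 5 2 → sum 24
Total = 58.
58 mod 10 = 8, so the number is invalid.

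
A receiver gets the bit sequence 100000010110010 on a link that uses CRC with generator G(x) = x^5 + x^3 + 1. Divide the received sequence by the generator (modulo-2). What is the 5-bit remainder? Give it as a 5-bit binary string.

Modulo-2 division of 100000010110010 by 101001:
  pos 0: 100000 XOR 101001 = 001001
  pos 2: 100101 XOR 101001 = 001100
  pos 4: 110001 XOR 101001 = 011000
  pos 5: 110001 XOR 101001 = 011000
  pos 6: 110000 XOR 101001 = 011001
  pos 7: 110010 XOR 101001 = 011011
  pos 8: 110111 XOR 101001 = 011110
  pos 9: 111100 XOR 101001 = 010101
Remainder = 10101 (nonzero — an error is detected).

10101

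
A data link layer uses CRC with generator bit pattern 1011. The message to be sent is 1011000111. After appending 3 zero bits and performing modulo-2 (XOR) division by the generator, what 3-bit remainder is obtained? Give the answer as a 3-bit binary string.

010

Append 3 zeros: 1011000111000. Divide by 1011 (XOR where the leading bit is 1):
  pos 0: 1011 XOR 1011 = 0000
  pos 7: 1110 XOR 1011 = 0101
  pos 8: 1010 XOR 1011 = 0001
Remainder (last 3 bits) = 010. This is the CRC / FCS.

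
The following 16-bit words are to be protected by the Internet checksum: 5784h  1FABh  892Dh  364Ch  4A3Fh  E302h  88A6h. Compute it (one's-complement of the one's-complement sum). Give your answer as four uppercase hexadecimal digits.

136E

One's-complement addition (fold any carry out of bit 15 back into bit 0):
  0x5784 + 0x1FAB = 0x0772F
  0x772F + 0x892D = 0x1005C → wrap carry → 0x005D
  0x005D + 0x364C = 0x036A9
  0x36A9 + 0x4A3F = 0x080E8
  0x80E8 + 0xE302 = 0x163EA → wrap carry → 0x63EB
  0x63EB + 0x88A6 = 0x0EC91
One's-complement sum = 0xEC91.
Checksum = ~0xEC91 & 0xFFFF = 0x136E.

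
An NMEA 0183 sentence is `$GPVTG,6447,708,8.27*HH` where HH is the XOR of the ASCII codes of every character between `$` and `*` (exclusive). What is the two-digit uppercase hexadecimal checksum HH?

XOR the ASCII codes of the payload characters:
  'G' = 0x47 → acc = 0x47
  'P' = 0x50 → acc = 0x17
  'V' = 0x56 → acc = 0x41
  'T' = 0x54 → acc = 0x15
  'G' = 0x47 → acc = 0x52
  ',' = 0x2C → acc = 0x7E
  '6' = 0x36 → acc = 0x48
  '4' = 0x34 → acc = 0x7C
  '4' = 0x34 → acc = 0x48
  '7' = 0x37 → acc = 0x7F
  ',' = 0x2C → acc = 0x53
  '7' = 0x37 → acc = 0x64
  '0' = 0x30 → acc = 0x54
  '8' = 0x38 → acc = 0x6C
  ',' = 0x2C → acc = 0x40
  '8' = 0x38 → acc = 0x78
  '.' = 0x2E → acc = 0x56
  '2' = 0x32 → acc = 0x64
  '7' = 0x37 → acc = 0x53
Checksum = 0x53.

53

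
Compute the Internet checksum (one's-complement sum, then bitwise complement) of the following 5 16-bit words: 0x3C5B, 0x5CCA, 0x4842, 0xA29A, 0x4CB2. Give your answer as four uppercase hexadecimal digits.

One's-complement addition (fold any carry out of bit 15 back into bit 0):
  0x3C5B + 0x5CCA = 0x09925
  0x9925 + 0x4842 = 0x0E167
  0xE167 + 0xA29A = 0x18401 → wrap carry → 0x8402
  0x8402 + 0x4CB2 = 0x0D0B4
One's-complement sum = 0xD0B4.
Checksum = ~0xD0B4 & 0xFFFF = 0x2F4B.

2F4B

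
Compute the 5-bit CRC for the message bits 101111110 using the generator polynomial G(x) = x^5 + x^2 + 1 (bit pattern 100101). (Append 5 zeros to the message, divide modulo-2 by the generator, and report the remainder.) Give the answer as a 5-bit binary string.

Append 5 zeros: 10111111000000. Divide by 100101 (XOR where the leading bit is 1):
  pos 0: 101111 XOR 100101 = 001010
  pos 2: 101011 XOR 100101 = 001110
  pos 4: 111000 XOR 100101 = 011101
  pos 5: 111010 XOR 100101 = 011111
  pos 6: 111110 XOR 100101 = 011011
  pos 7: 110110 XOR 100101 = 010011
  pos 8: 100110 XOR 100101 = 000011
Remainder (last 5 bits) = 00011. This is the CRC / FCS.

00011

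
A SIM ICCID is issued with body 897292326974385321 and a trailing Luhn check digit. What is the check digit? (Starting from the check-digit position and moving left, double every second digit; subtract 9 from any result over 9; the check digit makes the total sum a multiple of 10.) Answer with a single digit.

7

Partial digits right→left: 1 2 3 5 8 3 4 7 9 6 2 3 2 9 2 7 9 8
Double every second digit counting from the check-digit position (so the 1st, 3rd, 5th, ... of the partial from the right).
  doubled (with −9 where >9): 2 6 7 8 9 4 4 4 9 → sum 53
  kept as-is: 2 5 3 7 6 3 9 7 8 → sum 50
Total = 53 + 50 = 103.
Check digit = (10 − (103 mod 10)) mod 10 = 7.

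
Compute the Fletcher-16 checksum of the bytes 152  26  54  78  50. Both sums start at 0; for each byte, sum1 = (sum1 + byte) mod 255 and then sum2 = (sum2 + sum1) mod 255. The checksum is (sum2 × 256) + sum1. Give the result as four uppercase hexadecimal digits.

Running sums (mod 255):
  after byte 0 (152): sum1=152, sum2=152
  after byte 1 (26): sum1=178, sum2=75
  after byte 2 (54): sum1=232, sum2=52
  after byte 3 (78): sum1=55, sum2=107
  after byte 4 (50): sum1=105, sum2=212
Checksum = sum2·256 + sum1 = 212·256 + 105 = 54377 = 0xD469.

D469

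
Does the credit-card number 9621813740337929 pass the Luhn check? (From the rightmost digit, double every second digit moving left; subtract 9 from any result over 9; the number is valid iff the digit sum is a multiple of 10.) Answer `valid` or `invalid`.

invalid

From the right, keep odd positions and double even positions (subtract 9 from any doubled value over 9):
  doubled (positions 2,4,...): 4 5 6 8 6 7 4 9 → sum 49
  kept (positions 1,3,...): 9 9 3 0 7 1 1 6 → sum 36
Total = 85.
85 mod 10 = 5, so the number is invalid.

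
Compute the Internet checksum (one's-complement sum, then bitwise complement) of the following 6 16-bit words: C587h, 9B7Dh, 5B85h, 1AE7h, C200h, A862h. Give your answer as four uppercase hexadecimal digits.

One's-complement addition (fold any carry out of bit 15 back into bit 0):
  0xC587 + 0x9B7D = 0x16104 → wrap carry → 0x6105
  0x6105 + 0x5B85 = 0x0BC8A
  0xBC8A + 0x1AE7 = 0x0D771
  0xD771 + 0xC200 = 0x19971 → wrap carry → 0x9972
  0x9972 + 0xA862 = 0x141D4 → wrap carry → 0x41D5
One's-complement sum = 0x41D5.
Checksum = ~0x41D5 & 0xFFFF = 0xBE2A.

BE2A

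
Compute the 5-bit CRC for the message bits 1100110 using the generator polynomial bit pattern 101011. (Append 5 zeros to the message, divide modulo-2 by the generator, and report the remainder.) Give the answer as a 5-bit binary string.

Append 5 zeros: 110011000000. Divide by 101011 (XOR where the leading bit is 1):
  pos 0: 110011 XOR 101011 = 011000
  pos 1: 110000 XOR 101011 = 011011
  pos 2: 110110 XOR 101011 = 011101
  pos 3: 111010 XOR 101011 = 010001
  pos 4: 100010 XOR 101011 = 001001
  pos 6: 100100 XOR 101011 = 001111
Remainder (last 5 bits) = 01111. This is the CRC / FCS.

01111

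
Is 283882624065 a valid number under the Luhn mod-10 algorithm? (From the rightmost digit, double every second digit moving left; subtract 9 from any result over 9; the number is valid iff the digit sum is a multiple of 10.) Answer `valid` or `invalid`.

invalid

From the right, keep odd positions and double even positions (subtract 9 from any doubled value over 9):
  doubled (positions 2,4,...): 3 8 3 7 6 4 → sum 31
  kept (positions 1,3,...): 5 0 2 2 8 8 → sum 25
Total = 56.
56 mod 10 = 6, so the number is invalid.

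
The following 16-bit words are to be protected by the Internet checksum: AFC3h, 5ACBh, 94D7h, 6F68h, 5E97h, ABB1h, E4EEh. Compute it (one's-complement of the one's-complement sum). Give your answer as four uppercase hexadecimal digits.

01F9

One's-complement addition (fold any carry out of bit 15 back into bit 0):
  0xAFC3 + 0x5ACB = 0x10A8E → wrap carry → 0x0A8F
  0x0A8F + 0x94D7 = 0x09F66
  0x9F66 + 0x6F68 = 0x10ECE → wrap carry → 0x0ECF
  0x0ECF + 0x5E97 = 0x06D66
  0x6D66 + 0xABB1 = 0x11917 → wrap carry → 0x1918
  0x1918 + 0xE4EE = 0x0FE06
One's-complement sum = 0xFE06.
Checksum = ~0xFE06 & 0xFFFF = 0x01F9.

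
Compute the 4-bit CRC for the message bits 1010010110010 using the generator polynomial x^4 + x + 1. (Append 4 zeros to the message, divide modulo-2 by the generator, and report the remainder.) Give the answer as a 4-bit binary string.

1100

Append 4 zeros: 10100101100100000. Divide by 10011 (XOR where the leading bit is 1):
  pos 0: 10100 XOR 10011 = 00111
  pos 2: 11110 XOR 10011 = 01101
  pos 3: 11011 XOR 10011 = 01000
  pos 4: 10001 XOR 10011 = 00010
  pos 7: 10001 XOR 10011 = 00010
  pos 10: 10000 XOR 10011 = 00011
Remainder (last 4 bits) = 1100. This is the CRC / FCS.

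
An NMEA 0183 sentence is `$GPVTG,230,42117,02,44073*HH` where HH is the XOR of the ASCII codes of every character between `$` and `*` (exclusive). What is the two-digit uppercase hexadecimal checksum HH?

XOR the ASCII codes of the payload characters:
  'G' = 0x47 → acc = 0x47
  'P' = 0x50 → acc = 0x17
  'V' = 0x56 → acc = 0x41
  'T' = 0x54 → acc = 0x15
  'G' = 0x47 → acc = 0x52
  ',' = 0x2C → acc = 0x7E
  '2' = 0x32 → acc = 0x4C
  '3' = 0x33 → acc = 0x7F
  '0' = 0x30 → acc = 0x4F
  ',' = 0x2C → acc = 0x63
  '4' = 0x34 → acc = 0x57
  '2' = 0x32 → acc = 0x65
  '1' = 0x31 → acc = 0x54
  '1' = 0x31 → acc = 0x65
  '7' = 0x37 → acc = 0x52
  ',' = 0x2C → acc = 0x7E
  '0' = 0x30 → acc = 0x4E
  '2' = 0x32 → acc = 0x7C
  ',' = 0x2C → acc = 0x50
  '4' = 0x34 → acc = 0x64
  '4' = 0x34 → acc = 0x50
  '0' = 0x30 → acc = 0x60
  '7' = 0x37 → acc = 0x57
  '3' = 0x33 → acc = 0x64
Checksum = 0x64.

64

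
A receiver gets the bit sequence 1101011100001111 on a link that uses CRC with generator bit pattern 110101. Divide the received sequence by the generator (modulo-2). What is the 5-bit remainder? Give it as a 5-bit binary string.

Modulo-2 division of 1101011100001111 by 110101:
  pos 0: 110101 XOR 110101 = 000000
  pos 6: 110000 XOR 110101 = 000101
  pos 9: 101111 XOR 110101 = 011010
  pos 10: 110101 XOR 110101 = 000000
Remainder = 00000 (zero — the frame passes the CRC check).

00000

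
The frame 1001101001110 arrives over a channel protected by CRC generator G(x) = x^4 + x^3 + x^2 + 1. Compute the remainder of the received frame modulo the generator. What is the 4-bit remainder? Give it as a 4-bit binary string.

0001

Modulo-2 division of 1001101001110 by 11101:
  pos 0: 10011 XOR 11101 = 01110
  pos 1: 11100 XOR 11101 = 00001
  pos 5: 11001 XOR 11101 = 00100
  pos 7: 10011 XOR 11101 = 01110
  pos 8: 11100 XOR 11101 = 00001
Remainder = 0001 (nonzero — an error is detected).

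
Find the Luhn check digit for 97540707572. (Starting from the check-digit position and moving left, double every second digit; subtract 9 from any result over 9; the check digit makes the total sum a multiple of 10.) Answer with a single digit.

Partial digits right→left: 2 7 5 7 0 7 0 4 5 7 9
Double every second digit counting from the check-digit position (so the 1st, 3rd, 5th, ... of the partial from the right).
  doubled (with −9 where >9): 4 1 0 0 1 9 → sum 15
  kept as-is: 7 7 7 4 7 → sum 32
Total = 15 + 32 = 47.
Check digit = (10 − (47 mod 10)) mod 10 = 3.

3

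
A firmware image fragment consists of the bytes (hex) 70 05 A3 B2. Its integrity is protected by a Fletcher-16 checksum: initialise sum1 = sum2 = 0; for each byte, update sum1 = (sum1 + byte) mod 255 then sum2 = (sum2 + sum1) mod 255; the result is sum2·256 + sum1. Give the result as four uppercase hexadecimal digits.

Running sums (mod 255):
  after byte 0 (70): sum1=112, sum2=112
  after byte 1 (05): sum1=117, sum2=229
  after byte 2 (A3): sum1=25, sum2=254
  after byte 3 (B2): sum1=203, sum2=202
Checksum = sum2·256 + sum1 = 202·256 + 203 = 51915 = 0xCACB.

CACB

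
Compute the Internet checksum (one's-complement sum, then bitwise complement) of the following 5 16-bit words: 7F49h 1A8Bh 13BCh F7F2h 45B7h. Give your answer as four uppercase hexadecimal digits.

14C5

One's-complement addition (fold any carry out of bit 15 back into bit 0):
  0x7F49 + 0x1A8B = 0x099D4
  0x99D4 + 0x13BC = 0x0AD90
  0xAD90 + 0xF7F2 = 0x1A582 → wrap carry → 0xA583
  0xA583 + 0x45B7 = 0x0EB3A
One's-complement sum = 0xEB3A.
Checksum = ~0xEB3A & 0xFFFF = 0x14C5.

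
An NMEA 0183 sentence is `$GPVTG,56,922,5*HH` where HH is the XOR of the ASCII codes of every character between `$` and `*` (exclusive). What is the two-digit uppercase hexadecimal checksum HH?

71

XOR the ASCII codes of the payload characters:
  'G' = 0x47 → acc = 0x47
  'P' = 0x50 → acc = 0x17
  'V' = 0x56 → acc = 0x41
  'T' = 0x54 → acc = 0x15
  'G' = 0x47 → acc = 0x52
  ',' = 0x2C → acc = 0x7E
  '5' = 0x35 → acc = 0x4B
  '6' = 0x36 → acc = 0x7D
  ',' = 0x2C → acc = 0x51
  '9' = 0x39 → acc = 0x68
  '2' = 0x32 → acc = 0x5A
  '2' = 0x32 → acc = 0x68
  ',' = 0x2C → acc = 0x44
  '5' = 0x35 → acc = 0x71
Checksum = 0x71.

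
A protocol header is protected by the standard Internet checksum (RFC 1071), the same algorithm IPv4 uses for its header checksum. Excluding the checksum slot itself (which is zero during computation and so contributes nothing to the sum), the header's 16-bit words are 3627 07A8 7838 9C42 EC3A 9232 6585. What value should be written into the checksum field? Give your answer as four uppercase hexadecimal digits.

C9C2

One's-complement addition (fold any carry out of bit 15 back into bit 0):
  0x3627 + 0x07A8 = 0x03DCF
  0x3DCF + 0x7838 = 0x0B607
  0xB607 + 0x9C42 = 0x15249 → wrap carry → 0x524A
  0x524A + 0xEC3A = 0x13E84 → wrap carry → 0x3E85
  0x3E85 + 0x9232 = 0x0D0B7
  0xD0B7 + 0x6585 = 0x1363C → wrap carry → 0x363D
One's-complement sum = 0x363D.
Checksum = ~0x363D & 0xFFFF = 0xC9C2.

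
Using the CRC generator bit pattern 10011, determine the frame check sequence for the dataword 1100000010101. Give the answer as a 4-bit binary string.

1001

Append 4 zeros: 11000000101010000. Divide by 10011 (XOR where the leading bit is 1):
  pos 0: 11000 XOR 10011 = 01011
  pos 1: 10110 XOR 10011 = 00101
  pos 3: 10100 XOR 10011 = 00111
  pos 5: 11110 XOR 10011 = 01101
  pos 6: 11011 XOR 10011 = 01000
  pos 7: 10000 XOR 10011 = 00011
  pos 10: 11100 XOR 10011 = 01111
  pos 11: 11110 XOR 10011 = 01101
  pos 12: 11010 XOR 10011 = 01001
Remainder (last 4 bits) = 1001. This is the CRC / FCS.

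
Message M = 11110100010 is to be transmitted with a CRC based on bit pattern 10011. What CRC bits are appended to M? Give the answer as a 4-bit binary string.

1001

Append 4 zeros: 111101000100000. Divide by 10011 (XOR where the leading bit is 1):
  pos 0: 11110 XOR 10011 = 01101
  pos 1: 11011 XOR 10011 = 01000
  pos 2: 10000 XOR 10011 = 00011
  pos 5: 11001 XOR 10011 = 01010
  pos 6: 10100 XOR 10011 = 00111
  pos 8: 11100 XOR 10011 = 01111
  pos 9: 11110 XOR 10011 = 01101
  pos 10: 11010 XOR 10011 = 01001
Remainder (last 4 bits) = 1001. This is the CRC / FCS.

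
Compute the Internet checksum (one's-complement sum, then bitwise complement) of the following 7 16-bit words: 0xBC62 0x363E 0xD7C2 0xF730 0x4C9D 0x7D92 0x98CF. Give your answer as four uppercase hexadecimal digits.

DB6B

One's-complement addition (fold any carry out of bit 15 back into bit 0):
  0xBC62 + 0x363E = 0x0F2A0
  0xF2A0 + 0xD7C2 = 0x1CA62 → wrap carry → 0xCA63
  0xCA63 + 0xF730 = 0x1C193 → wrap carry → 0xC194
  0xC194 + 0x4C9D = 0x10E31 → wrap carry → 0x0E32
  0x0E32 + 0x7D92 = 0x08BC4
  0x8BC4 + 0x98CF = 0x12493 → wrap carry → 0x2494
One's-complement sum = 0x2494.
Checksum = ~0x2494 & 0xFFFF = 0xDB6B.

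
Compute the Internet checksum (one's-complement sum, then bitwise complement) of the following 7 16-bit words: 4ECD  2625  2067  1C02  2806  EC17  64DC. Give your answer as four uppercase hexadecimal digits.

One's-complement addition (fold any carry out of bit 15 back into bit 0):
  0x4ECD + 0x2625 = 0x074F2
  0x74F2 + 0x2067 = 0x09559
  0x9559 + 0x1C02 = 0x0B15B
  0xB15B + 0x2806 = 0x0D961
  0xD961 + 0xEC17 = 0x1C578 → wrap carry → 0xC579
  0xC579 + 0x64DC = 0x12A55 → wrap carry → 0x2A56
One's-complement sum = 0x2A56.
Checksum = ~0x2A56 & 0xFFFF = 0xD5A9.

D5A9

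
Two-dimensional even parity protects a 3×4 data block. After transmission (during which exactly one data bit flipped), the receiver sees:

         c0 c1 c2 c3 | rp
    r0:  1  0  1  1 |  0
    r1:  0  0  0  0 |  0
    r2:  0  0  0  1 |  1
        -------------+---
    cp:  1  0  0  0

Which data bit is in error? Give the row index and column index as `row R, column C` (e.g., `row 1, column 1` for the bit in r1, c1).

row 0, column 2

Recompute each row's even parity and compare to rp:
  r0: data parity 1, sent rp 0 → mismatch
  r1: data parity 0, sent rp 0 → ok
  r2: data parity 1, sent rp 1 → ok
Recompute each column's even parity and compare to cp:
  c0: data parity 1, sent cp 1 → ok
  c1: data parity 0, sent cp 0 → ok
  c2: data parity 1, sent cp 0 → mismatch
  c3: data parity 0, sent cp 0 → ok
Exactly one row (r0) and one column (c2) fail → the flipped bit is at their intersection.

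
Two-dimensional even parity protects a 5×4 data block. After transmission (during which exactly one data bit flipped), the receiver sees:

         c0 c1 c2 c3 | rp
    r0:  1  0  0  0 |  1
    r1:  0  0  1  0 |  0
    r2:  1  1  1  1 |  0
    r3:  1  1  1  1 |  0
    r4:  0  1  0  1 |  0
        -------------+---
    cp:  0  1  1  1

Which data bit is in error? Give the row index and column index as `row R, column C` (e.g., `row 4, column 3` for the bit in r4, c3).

Recompute each row's even parity and compare to rp:
  r0: data parity 1, sent rp 1 → ok
  r1: data parity 1, sent rp 0 → mismatch
  r2: data parity 0, sent rp 0 → ok
  r3: data parity 0, sent rp 0 → ok
  r4: data parity 0, sent rp 0 → ok
Recompute each column's even parity and compare to cp:
  c0: data parity 1, sent cp 0 → mismatch
  c1: data parity 1, sent cp 1 → ok
  c2: data parity 1, sent cp 1 → ok
  c3: data parity 1, sent cp 1 → ok
Exactly one row (r1) and one column (c0) fail → the flipped bit is at their intersection.

row 1, column 0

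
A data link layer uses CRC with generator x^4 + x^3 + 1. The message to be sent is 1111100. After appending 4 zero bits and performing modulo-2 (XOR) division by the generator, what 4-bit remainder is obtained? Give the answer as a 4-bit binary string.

1001

Append 4 zeros: 11111000000. Divide by 11001 (XOR where the leading bit is 1):
  pos 0: 11111 XOR 11001 = 00110
  pos 2: 11000 XOR 11001 = 00001
  pos 6: 10000 XOR 11001 = 01001
Remainder (last 4 bits) = 1001. This is the CRC / FCS.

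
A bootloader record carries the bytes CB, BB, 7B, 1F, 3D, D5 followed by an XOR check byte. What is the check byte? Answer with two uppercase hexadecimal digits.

XOR the bytes together:
  start with 0xCB
  0xCB ⊕ 0xBB = 0x70
  0x70 ⊕ 0x7B = 0x0B
  0x0B ⊕ 0x1F = 0x14
  0x14 ⊕ 0x3D = 0x29
  0x29 ⊕ 0xD5 = 0xFC

FC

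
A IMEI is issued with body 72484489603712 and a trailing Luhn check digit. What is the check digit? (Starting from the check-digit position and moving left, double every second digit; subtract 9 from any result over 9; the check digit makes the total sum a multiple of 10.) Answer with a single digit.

Partial digits right→left: 2 1 7 3 0 6 9 8 4 4 8 4 2 7
Double every second digit counting from the check-digit position (so the 1st, 3rd, 5th, ... of the partial from the right).
  doubled (with −9 where >9): 4 5 0 9 8 7 4 → sum 37
  kept as-is: 1 3 6 8 4 4 7 → sum 33
Total = 37 + 33 = 70.
Check digit = (10 − (70 mod 10)) mod 10 = 0.

0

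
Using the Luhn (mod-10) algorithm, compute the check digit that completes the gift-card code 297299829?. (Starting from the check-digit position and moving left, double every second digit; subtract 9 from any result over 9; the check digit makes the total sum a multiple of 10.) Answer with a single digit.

Partial digits right→left: 9 2 8 9 9 2 7 9 2
Double every second digit counting from the check-digit position (so the 1st, 3rd, 5th, ... of the partial from the right).
  doubled (with −9 where >9): 9 7 9 5 4 → sum 34
  kept as-is: 2 9 2 9 → sum 22
Total = 34 + 22 = 56.
Check digit = (10 − (56 mod 10)) mod 10 = 4.

4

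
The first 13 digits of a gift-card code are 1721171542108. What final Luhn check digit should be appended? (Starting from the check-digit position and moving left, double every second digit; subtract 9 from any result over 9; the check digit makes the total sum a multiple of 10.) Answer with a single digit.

1

Partial digits right→left: 8 0 1 2 4 5 1 7 1 1 2 7 1
Double every second digit counting from the check-digit position (so the 1st, 3rd, 5th, ... of the partial from the right).
  doubled (with −9 where >9): 7 2 8 2 2 4 2 → sum 27
  kept as-is: 0 2 5 7 1 7 → sum 22
Total = 27 + 22 = 49.
Check digit = (10 − (49 mod 10)) mod 10 = 1.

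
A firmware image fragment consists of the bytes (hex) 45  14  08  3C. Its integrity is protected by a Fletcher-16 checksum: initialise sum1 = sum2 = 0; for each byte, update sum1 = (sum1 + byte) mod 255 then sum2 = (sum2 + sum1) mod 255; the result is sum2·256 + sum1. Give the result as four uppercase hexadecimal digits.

Running sums (mod 255):
  after byte 0 (45): sum1=69, sum2=69
  after byte 1 (14): sum1=89, sum2=158
  after byte 2 (08): sum1=97, sum2=0
  after byte 3 (3C): sum1=157, sum2=157
Checksum = sum2·256 + sum1 = 157·256 + 157 = 40349 = 0x9D9D.

9D9D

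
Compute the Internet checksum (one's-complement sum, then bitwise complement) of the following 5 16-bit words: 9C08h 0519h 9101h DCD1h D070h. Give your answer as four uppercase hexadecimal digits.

One's-complement addition (fold any carry out of bit 15 back into bit 0):
  0x9C08 + 0x0519 = 0x0A121
  0xA121 + 0x9101 = 0x13222 → wrap carry → 0x3223
  0x3223 + 0xDCD1 = 0x10EF4 → wrap carry → 0x0EF5
  0x0EF5 + 0xD070 = 0x0DF65
One's-complement sum = 0xDF65.
Checksum = ~0xDF65 & 0xFFFF = 0x209A.

209A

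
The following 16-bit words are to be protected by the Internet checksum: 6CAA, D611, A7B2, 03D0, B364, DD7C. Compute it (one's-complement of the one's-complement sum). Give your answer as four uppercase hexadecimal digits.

One's-complement addition (fold any carry out of bit 15 back into bit 0):
  0x6CAA + 0xD611 = 0x142BB → wrap carry → 0x42BC
  0x42BC + 0xA7B2 = 0x0EA6E
  0xEA6E + 0x03D0 = 0x0EE3E
  0xEE3E + 0xB364 = 0x1A1A2 → wrap carry → 0xA1A3
  0xA1A3 + 0xDD7C = 0x17F1F → wrap carry → 0x7F20
One's-complement sum = 0x7F20.
Checksum = ~0x7F20 & 0xFFFF = 0x80DF.

80DF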